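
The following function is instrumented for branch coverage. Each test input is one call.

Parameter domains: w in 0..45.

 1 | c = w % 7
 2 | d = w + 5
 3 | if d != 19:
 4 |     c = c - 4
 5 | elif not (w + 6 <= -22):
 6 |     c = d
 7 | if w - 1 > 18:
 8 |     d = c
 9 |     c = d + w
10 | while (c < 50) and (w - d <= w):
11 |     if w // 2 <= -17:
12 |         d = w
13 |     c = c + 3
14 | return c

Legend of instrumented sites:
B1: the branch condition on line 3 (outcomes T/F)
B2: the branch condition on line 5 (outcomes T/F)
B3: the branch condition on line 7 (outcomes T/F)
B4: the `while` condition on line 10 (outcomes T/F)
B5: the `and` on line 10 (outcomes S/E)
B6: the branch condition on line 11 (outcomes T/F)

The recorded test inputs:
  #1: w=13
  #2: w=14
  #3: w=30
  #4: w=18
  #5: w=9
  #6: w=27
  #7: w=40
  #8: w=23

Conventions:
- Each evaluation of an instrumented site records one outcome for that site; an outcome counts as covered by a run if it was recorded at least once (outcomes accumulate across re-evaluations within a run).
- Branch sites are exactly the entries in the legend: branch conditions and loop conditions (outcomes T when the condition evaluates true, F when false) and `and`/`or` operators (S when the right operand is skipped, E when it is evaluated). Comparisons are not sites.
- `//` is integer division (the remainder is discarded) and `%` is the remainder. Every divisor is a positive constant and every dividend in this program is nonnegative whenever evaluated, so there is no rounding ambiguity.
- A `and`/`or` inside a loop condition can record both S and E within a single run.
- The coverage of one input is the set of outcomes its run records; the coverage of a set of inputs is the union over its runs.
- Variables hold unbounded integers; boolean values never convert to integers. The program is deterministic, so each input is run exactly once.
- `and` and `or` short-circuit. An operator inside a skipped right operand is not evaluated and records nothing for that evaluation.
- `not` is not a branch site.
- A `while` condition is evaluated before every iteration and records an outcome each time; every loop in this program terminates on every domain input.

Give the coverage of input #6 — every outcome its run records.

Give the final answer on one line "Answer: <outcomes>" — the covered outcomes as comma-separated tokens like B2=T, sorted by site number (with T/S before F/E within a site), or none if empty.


Event log for input #6 (w=27):
  B1->T, B3->T, B5->E, B4->T, B6->F, B5->E, B4->T, B6->F, B5->E, B4->T
  B6->F, B5->E, B4->T, B6->F, B5->E, B4->T, B6->F, B5->E, B4->T, B6->F
  B5->E, B4->T, B6->F, B5->S, B4->F
as a set, this run covers: B1=T, B3=T, B4=T, B4=F, B5=S, B5=E, B6=F
Answer: B1=T, B3=T, B4=T, B4=F, B5=S, B5=E, B6=F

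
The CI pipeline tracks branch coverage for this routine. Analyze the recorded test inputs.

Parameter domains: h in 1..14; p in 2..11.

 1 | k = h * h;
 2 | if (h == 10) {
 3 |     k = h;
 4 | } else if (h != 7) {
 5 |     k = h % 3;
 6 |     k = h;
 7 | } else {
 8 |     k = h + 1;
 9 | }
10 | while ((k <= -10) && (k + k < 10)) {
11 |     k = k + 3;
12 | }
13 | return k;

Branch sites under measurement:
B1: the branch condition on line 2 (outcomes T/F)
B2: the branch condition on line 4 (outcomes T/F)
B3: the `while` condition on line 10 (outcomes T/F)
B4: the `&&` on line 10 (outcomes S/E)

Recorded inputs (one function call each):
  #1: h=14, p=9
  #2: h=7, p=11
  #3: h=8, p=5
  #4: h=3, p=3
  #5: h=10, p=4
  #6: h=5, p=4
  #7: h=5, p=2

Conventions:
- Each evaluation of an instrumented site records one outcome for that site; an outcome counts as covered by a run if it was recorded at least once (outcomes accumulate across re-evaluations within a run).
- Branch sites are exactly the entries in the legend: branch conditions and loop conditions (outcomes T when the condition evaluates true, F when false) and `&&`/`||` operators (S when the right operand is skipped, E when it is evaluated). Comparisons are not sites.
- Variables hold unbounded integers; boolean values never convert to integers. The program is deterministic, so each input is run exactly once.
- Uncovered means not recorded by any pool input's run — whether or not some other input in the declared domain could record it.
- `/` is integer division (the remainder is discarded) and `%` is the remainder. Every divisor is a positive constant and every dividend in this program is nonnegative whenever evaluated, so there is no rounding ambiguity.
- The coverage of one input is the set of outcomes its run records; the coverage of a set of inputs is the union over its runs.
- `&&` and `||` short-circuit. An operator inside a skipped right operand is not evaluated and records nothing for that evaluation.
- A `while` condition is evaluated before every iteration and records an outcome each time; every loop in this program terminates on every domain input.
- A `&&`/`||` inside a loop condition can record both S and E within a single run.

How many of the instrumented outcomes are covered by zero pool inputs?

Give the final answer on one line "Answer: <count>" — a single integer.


test 1 (h=14, p=9) fires B1->F, B2->T, B4->S, B3->F; hits B1=F, B2=T, B3=F, B4=S
test 2 (h=7, p=11) fires B1->F, B2->F, B4->S, B3->F; hits B1=F, B2=F, B3=F, B4=S
test 3 (h=8, p=5) fires B1->F, B2->T, B4->S, B3->F; hits B1=F, B2=T, B3=F, B4=S
test 4 (h=3, p=3) fires B1->F, B2->T, B4->S, B3->F; hits B1=F, B2=T, B3=F, B4=S
test 5 (h=10, p=4) fires B1->T, B4->S, B3->F; hits B1=T, B3=F, B4=S
test 6 (h=5, p=4) fires B1->F, B2->T, B4->S, B3->F; hits B1=F, B2=T, B3=F, B4=S
test 7 (h=5, p=2) fires B1->F, B2->T, B4->S, B3->F; hits B1=F, B2=T, B3=F, B4=S
union over the pool: B1=T, B1=F, B2=T, B2=F, B3=F, B4=S
uncovered (2 of 8): B3=T, B4=E
Answer: 2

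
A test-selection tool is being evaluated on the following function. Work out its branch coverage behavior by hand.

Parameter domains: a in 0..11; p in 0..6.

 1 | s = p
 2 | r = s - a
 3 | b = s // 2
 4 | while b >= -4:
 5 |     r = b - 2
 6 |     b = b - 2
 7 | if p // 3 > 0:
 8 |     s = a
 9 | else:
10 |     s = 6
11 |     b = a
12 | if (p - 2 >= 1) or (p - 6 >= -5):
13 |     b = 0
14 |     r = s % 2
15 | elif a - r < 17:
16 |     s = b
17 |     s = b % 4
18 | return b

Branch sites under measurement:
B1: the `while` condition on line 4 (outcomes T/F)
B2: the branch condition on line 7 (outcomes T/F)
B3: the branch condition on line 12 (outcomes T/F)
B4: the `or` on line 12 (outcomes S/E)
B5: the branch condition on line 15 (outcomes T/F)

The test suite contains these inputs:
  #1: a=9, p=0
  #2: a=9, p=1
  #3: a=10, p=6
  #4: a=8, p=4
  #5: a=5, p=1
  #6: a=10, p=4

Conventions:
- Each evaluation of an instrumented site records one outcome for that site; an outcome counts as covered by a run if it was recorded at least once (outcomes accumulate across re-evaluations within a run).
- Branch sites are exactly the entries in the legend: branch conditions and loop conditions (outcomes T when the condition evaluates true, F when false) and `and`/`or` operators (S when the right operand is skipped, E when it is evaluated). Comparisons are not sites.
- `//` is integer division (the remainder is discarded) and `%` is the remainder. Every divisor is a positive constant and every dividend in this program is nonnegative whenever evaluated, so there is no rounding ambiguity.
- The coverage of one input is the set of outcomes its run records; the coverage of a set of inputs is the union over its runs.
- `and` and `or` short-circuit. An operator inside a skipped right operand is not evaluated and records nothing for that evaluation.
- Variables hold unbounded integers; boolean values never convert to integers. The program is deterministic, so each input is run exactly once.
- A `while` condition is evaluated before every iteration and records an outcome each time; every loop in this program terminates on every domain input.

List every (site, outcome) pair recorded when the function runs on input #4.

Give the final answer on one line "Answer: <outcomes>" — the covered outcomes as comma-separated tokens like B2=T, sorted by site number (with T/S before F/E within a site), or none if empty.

Running input #4 (a=8, p=4), event by event:
  B1->T, B1->T, B1->T, B1->T, B1->F, B2->T, B4->S, B3->T
distinct outcomes covered: B1=T, B1=F, B2=T, B3=T, B4=S

Answer: B1=T, B1=F, B2=T, B3=T, B4=S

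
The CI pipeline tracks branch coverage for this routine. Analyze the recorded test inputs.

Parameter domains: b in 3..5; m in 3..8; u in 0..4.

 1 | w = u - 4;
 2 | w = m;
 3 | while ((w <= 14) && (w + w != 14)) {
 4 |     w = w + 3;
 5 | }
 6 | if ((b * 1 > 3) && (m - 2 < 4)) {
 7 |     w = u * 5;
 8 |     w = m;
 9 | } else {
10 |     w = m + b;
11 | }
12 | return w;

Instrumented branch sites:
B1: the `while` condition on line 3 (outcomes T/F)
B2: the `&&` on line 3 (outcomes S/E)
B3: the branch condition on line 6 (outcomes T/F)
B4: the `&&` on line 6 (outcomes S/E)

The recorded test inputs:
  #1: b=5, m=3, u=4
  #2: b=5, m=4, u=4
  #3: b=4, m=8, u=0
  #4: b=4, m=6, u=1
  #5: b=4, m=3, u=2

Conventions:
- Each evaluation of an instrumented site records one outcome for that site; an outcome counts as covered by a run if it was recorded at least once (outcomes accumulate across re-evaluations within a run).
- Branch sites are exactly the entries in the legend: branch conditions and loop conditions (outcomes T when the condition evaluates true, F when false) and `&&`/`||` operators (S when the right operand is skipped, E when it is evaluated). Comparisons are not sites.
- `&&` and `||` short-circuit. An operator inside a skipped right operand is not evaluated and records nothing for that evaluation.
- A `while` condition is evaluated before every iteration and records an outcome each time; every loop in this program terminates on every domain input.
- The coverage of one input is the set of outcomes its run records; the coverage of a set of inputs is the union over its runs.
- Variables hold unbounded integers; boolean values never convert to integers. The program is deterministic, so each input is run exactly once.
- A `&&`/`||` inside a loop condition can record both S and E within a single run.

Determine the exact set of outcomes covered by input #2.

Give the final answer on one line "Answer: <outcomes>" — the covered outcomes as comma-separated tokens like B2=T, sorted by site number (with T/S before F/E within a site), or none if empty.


Tracing the run of input #2 (b=5, m=4, u=4):
  B2->E, B1->T, B2->E, B1->F, B4->E, B3->T
distinct outcomes covered: B1=T, B1=F, B2=E, B3=T, B4=E
Answer: B1=T, B1=F, B2=E, B3=T, B4=E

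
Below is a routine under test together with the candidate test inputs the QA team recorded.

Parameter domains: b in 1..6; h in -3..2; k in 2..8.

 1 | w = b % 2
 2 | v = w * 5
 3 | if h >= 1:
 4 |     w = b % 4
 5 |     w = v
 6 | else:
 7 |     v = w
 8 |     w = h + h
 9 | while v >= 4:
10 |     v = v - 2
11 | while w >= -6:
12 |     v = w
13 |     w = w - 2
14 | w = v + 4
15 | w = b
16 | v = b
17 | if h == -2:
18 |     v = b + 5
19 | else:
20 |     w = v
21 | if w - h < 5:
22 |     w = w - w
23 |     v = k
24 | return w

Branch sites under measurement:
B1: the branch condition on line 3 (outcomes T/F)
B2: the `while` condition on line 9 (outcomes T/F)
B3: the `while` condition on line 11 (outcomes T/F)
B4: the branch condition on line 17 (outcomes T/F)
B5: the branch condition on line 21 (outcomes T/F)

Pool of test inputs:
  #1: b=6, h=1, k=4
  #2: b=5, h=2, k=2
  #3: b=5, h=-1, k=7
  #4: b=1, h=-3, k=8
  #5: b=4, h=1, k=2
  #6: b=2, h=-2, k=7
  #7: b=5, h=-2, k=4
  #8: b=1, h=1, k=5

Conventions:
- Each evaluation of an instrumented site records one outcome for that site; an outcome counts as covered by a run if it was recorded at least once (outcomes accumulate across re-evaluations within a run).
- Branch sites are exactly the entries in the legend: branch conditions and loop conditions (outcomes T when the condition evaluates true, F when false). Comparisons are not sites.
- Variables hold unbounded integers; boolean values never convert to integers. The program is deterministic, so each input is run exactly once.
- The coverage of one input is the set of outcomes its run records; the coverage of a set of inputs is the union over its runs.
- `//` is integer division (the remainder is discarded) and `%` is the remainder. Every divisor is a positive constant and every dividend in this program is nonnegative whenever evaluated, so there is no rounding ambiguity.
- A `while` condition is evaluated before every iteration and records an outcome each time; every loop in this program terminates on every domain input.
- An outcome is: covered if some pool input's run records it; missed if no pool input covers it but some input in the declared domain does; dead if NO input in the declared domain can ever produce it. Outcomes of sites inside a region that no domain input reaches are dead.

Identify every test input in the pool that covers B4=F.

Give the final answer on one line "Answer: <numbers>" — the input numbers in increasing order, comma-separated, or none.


input #1 (b=6, h=1, k=4): covers B4=F
input #2 (b=5, h=2, k=2): covers B4=F
input #3 (b=5, h=-1, k=7): covers B4=F
input #4 (b=1, h=-3, k=8): covers B4=F
input #5 (b=4, h=1, k=2): covers B4=F
input #6 (b=2, h=-2, k=7): misses B4=F
input #7 (b=5, h=-2, k=4): misses B4=F
input #8 (b=1, h=1, k=5): covers B4=F
Answer: 1, 2, 3, 4, 5, 8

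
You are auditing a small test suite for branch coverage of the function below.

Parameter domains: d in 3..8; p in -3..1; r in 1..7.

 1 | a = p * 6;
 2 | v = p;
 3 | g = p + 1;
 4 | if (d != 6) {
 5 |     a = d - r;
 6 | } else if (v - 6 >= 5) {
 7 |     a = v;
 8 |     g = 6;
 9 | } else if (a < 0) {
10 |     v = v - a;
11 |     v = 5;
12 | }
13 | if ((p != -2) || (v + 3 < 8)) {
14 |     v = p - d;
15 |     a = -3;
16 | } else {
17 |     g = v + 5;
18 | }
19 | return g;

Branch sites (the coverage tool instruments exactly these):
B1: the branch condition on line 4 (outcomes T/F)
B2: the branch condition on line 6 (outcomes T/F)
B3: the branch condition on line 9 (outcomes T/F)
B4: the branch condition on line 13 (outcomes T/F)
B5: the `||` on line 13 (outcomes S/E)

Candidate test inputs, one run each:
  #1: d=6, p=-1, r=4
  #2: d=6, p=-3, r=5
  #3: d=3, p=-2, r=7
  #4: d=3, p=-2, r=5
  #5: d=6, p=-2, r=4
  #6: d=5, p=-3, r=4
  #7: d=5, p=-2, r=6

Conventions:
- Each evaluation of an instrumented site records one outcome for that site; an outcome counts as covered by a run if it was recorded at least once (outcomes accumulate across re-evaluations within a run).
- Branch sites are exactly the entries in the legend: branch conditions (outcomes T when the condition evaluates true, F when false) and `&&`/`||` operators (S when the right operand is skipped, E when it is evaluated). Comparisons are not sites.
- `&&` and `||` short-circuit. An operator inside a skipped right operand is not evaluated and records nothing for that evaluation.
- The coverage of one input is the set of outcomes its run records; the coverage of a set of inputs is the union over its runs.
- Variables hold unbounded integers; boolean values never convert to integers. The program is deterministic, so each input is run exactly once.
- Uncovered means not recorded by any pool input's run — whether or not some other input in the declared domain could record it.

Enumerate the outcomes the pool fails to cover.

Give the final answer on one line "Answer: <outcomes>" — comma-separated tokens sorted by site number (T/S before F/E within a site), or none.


test 1 (d=6, p=-1, r=4) hits B1=F, B2=F, B3=T, B4=T, B5=S
test 2 (d=6, p=-3, r=5) hits B1=F, B2=F, B3=T, B4=T, B5=S
test 3 (d=3, p=-2, r=7) hits B1=T, B4=T, B5=E
test 4 (d=3, p=-2, r=5) hits B1=T, B4=T, B5=E
test 5 (d=6, p=-2, r=4) hits B1=F, B2=F, B3=T, B4=F, B5=E
test 6 (d=5, p=-3, r=4) hits B1=T, B4=T, B5=S
test 7 (d=5, p=-2, r=6) hits B1=T, B4=T, B5=E
union over the pool: B1=T, B1=F, B2=F, B3=T, B4=T, B4=F, B5=S, B5=E
uncovered (2 of 10): B2=T, B3=F
Answer: B2=T, B3=F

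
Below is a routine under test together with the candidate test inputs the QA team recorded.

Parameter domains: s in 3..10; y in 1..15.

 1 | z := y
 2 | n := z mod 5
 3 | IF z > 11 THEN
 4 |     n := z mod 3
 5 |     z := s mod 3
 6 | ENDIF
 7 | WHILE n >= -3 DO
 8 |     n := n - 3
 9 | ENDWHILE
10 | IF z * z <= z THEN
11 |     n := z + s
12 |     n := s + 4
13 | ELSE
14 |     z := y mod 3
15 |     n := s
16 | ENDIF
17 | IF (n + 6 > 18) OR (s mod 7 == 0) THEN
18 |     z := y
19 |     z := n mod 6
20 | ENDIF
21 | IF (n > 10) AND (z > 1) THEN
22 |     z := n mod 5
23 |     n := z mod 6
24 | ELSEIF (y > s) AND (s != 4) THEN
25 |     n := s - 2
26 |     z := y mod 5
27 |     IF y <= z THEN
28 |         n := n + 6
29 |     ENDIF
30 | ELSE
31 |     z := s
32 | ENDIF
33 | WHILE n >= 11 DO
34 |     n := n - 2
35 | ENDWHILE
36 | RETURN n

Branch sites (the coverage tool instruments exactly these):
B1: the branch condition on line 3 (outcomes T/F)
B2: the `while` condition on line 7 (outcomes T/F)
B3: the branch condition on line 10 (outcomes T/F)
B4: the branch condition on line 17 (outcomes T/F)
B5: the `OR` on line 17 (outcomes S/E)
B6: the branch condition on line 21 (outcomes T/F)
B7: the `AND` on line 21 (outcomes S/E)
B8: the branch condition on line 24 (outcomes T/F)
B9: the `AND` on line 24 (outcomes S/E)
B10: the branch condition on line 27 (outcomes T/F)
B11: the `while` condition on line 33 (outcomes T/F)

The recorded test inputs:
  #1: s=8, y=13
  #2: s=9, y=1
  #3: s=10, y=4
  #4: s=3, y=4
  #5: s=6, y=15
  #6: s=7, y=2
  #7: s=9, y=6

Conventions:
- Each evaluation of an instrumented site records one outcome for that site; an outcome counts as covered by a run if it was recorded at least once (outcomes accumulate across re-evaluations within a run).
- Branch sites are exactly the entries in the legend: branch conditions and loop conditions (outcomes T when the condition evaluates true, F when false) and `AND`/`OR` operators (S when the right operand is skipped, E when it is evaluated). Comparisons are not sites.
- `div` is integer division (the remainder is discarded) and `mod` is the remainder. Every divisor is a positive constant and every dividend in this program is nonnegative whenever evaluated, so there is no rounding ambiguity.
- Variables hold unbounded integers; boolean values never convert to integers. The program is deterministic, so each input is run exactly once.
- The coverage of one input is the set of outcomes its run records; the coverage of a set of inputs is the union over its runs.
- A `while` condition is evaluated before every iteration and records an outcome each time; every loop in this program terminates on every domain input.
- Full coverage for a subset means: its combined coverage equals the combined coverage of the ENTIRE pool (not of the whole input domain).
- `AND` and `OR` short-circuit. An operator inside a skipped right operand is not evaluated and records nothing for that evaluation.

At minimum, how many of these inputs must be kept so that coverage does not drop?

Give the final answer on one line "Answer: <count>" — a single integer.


input #1, s=8, y=13: events B1->T, B2->T, B2->T, B2->F, B3->F, B5->E, B4->F, B7->S, B6->F, B9->E, B8->T, B10->F, B11->F; outcomes B1=T, B2=T, B2=F, B3=F, B4=F, B5=E, B6=F, B7=S, B8=T, B9=E, B10=F, B11=F
input #2, s=9, y=1: events B1->F, B2->T, B2->T, B2->F, B3->T, B5->S, B4->T, B7->E, B6->F, B9->S, B8->F, B11->T, B11->T, B11->F; outcomes B1=F, B2=T, B2=F, B3=T, B4=T, B5=S, B6=F, B7=E, B8=F, B9=S, B11=T, B11=F
input #3, s=10, y=4: events B1->F, B2->T, B2->T, B2->T, B2->F, B3->F, B5->E, B4->F, B7->S, B6->F, B9->S, B8->F, B11->F; outcomes B1=F, B2=T, B2=F, B3=F, B4=F, B5=E, B6=F, B7=S, B8=F, B9=S, B11=F
input #4, s=3, y=4: events B1->F, B2->T, B2->T, B2->T, B2->F, B3->F, B5->E, B4->F, B7->S, B6->F, B9->E, B8->T, B10->T, B11->F; outcomes B1=F, B2=T, B2=F, B3=F, B4=F, B5=E, B6=F, B7=S, B8=T, B9=E, B10=T, B11=F
input #5, s=6, y=15: events B1->T, B2->T, B2->T, B2->F, B3->T, B5->E, B4->F, B7->S, B6->F, B9->E, B8->T, B10->F, B11->F; outcomes B1=T, B2=T, B2=F, B3=T, B4=F, B5=E, B6=F, B7=S, B8=T, B9=E, B10=F, B11=F
input #6, s=7, y=2: events B1->F, B2->T, B2->T, B2->F, B3->F, B5->E, B4->T, B7->S, B6->F, B9->S, B8->F, B11->F; outcomes B1=F, B2=T, B2=F, B3=F, B4=T, B5=E, B6=F, B7=S, B8=F, B9=S, B11=F
input #7, s=9, y=6: events B1->F, B2->T, B2->T, B2->F, B3->F, B5->E, B4->F, B7->S, B6->F, B9->S, B8->F, B11->F; outcomes B1=F, B2=T, B2=F, B3=F, B4=F, B5=E, B6=F, B7=S, B8=F, B9=S, B11=F
pool-wide coverage (21 outcomes): B1=T, B1=F, B2=T, B2=F, B3=T, B3=F, B4=T, B4=F, B5=S, B5=E, B6=F, B7=S, B7=E, B8=T, B8=F, B9=S, B9=E, B10=T, B10=F, B11=T, B11=F
no size-1 subset reaches all 21 outcomes (best union: 12/21)
no size-2 subset reaches all 21 outcomes (best union: 20/21)
inputs {1, 2, 4} (size 3) cover everything; no size-3 subset with a lexicographically smaller index list covers all 21
Answer: 3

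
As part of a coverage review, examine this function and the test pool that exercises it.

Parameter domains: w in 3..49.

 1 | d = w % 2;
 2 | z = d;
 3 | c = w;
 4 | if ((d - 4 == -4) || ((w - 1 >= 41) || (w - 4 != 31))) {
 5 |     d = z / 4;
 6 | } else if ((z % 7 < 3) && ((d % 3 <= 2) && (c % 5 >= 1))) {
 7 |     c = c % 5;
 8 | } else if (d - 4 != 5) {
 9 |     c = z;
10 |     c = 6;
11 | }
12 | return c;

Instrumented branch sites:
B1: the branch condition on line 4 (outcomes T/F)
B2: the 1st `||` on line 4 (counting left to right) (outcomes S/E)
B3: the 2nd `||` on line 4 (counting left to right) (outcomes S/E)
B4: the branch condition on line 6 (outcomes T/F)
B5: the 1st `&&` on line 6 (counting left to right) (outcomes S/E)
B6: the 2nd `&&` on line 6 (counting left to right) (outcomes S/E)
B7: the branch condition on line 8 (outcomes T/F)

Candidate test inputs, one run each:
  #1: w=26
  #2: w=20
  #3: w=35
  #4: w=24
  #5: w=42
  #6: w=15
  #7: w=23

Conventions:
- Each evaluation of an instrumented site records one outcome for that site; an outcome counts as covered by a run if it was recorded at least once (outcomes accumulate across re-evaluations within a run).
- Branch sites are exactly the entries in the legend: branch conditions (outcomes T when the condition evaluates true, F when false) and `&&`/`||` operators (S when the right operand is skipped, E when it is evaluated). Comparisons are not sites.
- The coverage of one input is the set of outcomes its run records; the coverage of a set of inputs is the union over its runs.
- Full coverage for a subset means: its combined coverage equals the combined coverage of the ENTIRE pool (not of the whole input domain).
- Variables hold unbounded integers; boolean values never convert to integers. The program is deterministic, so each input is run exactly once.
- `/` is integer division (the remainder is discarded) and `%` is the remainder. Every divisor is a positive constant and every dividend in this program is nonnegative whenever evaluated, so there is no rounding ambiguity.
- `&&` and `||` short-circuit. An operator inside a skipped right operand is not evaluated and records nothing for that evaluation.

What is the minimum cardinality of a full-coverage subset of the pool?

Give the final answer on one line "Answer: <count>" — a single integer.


#1 (w=26) -> B2->S, B1->T; covered: B1=T, B2=S
#2 (w=20) -> B2->S, B1->T; covered: B1=T, B2=S
#3 (w=35) -> B2->E, B3->E, B1->F, B5->E, B6->E, B4->F, B7->T; covered: B1=F, B2=E, B3=E, B4=F, B5=E, B6=E, B7=T
#4 (w=24) -> B2->S, B1->T; covered: B1=T, B2=S
#5 (w=42) -> B2->S, B1->T; covered: B1=T, B2=S
#6 (w=15) -> B2->E, B3->E, B1->T; covered: B1=T, B2=E, B3=E
#7 (w=23) -> B2->E, B3->E, B1->T; covered: B1=T, B2=E, B3=E
together the pool reaches 9 outcomes: B1=T, B1=F, B2=S, B2=E, B3=E, B4=F, B5=E, B6=E, B7=T
checked all size-1 subsets: none covers 9 outcomes (max 7/9)
the canonical winner is {1, 3}: size 2, full 9-outcome coverage, earliest index list among size-2 covers
Answer: 2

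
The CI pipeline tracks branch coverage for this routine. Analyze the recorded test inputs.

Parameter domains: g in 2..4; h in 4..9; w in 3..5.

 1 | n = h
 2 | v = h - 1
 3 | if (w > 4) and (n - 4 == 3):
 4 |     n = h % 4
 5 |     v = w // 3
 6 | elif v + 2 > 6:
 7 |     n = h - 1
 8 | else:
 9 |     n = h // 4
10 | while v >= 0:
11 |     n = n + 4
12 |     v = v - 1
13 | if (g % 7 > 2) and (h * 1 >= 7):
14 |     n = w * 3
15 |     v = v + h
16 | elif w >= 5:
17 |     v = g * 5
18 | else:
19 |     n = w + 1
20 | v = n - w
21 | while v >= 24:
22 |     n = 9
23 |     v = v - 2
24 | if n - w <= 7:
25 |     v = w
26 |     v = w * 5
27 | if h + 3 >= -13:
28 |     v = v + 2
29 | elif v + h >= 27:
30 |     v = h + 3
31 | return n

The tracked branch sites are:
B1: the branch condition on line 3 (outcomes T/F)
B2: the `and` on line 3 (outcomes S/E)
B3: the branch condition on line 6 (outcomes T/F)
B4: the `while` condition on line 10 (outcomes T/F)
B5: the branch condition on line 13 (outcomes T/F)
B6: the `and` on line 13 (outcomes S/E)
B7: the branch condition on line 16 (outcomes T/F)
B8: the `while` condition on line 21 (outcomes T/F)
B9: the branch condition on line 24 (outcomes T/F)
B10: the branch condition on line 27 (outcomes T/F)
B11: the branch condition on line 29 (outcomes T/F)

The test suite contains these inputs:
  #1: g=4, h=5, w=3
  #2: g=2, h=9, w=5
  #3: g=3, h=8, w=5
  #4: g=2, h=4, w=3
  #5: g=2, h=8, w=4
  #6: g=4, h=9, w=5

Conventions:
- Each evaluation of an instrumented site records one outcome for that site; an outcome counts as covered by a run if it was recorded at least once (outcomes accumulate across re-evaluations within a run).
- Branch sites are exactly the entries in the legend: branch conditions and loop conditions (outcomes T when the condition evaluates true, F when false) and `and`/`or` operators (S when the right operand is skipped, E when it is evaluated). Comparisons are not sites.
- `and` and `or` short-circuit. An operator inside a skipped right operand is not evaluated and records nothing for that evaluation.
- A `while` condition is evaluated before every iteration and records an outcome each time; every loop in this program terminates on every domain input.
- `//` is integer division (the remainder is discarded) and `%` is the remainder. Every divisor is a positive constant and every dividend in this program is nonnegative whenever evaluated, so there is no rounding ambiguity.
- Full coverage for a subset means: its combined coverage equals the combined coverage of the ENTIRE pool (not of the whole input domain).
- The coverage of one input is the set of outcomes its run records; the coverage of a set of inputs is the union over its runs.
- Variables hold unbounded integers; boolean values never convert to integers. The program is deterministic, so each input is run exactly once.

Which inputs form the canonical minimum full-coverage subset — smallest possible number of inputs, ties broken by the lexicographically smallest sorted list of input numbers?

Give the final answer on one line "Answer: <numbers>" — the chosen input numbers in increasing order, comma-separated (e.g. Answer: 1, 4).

#1 (g=4, h=5, w=3) -> B2->S, B1->F, B3->F, B4->T, B4->T, B4->T, B4->T, B4->T, B4->F, B6->E, B5->F, B7->F, B8->F, B9->T, ...; covered: B1=F, B2=S, B3=F, B4=T, B4=F, B5=F, B6=E, B7=F, B8=F, B9=T, B10=T
#2 (g=2, h=9, w=5) -> B2->E, B1->F, B3->T, B4->T, B4->T, B4->T, B4->T, B4->T, B4->T, B4->T, B4->T, B4->T, B4->F, B6->S, ...; covered: B1=F, B2=E, B3=T, B4=T, B4=F, B5=F, B6=S, B7=T, B8=T, B8=F, B9=T, B10=T
#3 (g=3, h=8, w=5) -> B2->E, B1->F, B3->T, B4->T, B4->T, B4->T, B4->T, B4->T, B4->T, B4->T, B4->T, B4->F, B6->E, B5->T, ...; covered: B1=F, B2=E, B3=T, B4=T, B4=F, B5=T, B6=E, B8=F, B9=F, B10=T
#4 (g=2, h=4, w=3) -> B2->S, B1->F, B3->F, B4->T, B4->T, B4->T, B4->T, B4->F, B6->S, B5->F, B7->F, B8->F, B9->T, B10->T; covered: B1=F, B2=S, B3=F, B4=T, B4=F, B5=F, B6=S, B7=F, B8=F, B9=T, B10=T
#5 (g=2, h=8, w=4) -> B2->S, B1->F, B3->T, B4->T, B4->T, B4->T, B4->T, B4->T, B4->T, B4->T, B4->T, B4->F, B6->S, B5->F, ...; covered: B1=F, B2=S, B3=T, B4=T, B4=F, B5=F, B6=S, B7=F, B8=F, B9=T, B10=T
#6 (g=4, h=9, w=5) -> B2->E, B1->F, B3->T, B4->T, B4->T, B4->T, B4->T, B4->T, B4->T, B4->T, B4->T, B4->T, B4->F, B6->E, ...; covered: B1=F, B2=E, B3=T, B4=T, B4=F, B5=T, B6=E, B8=F, B9=F, B10=T
union over all inputs: B1=F, B2=S, B2=E, B3=T, B3=F, B4=T, B4=F, B5=T, B5=F, B6=S, B6=E, B7=T, B7=F, B8=T, B8=F, B9=T, B9=F, B10=T (18 outcomes)
checked all size-1 subsets: none covers 18 outcomes (max 12/18)
checked all size-2 subsets: none covers 18 outcomes (max 16/18)
size 3: inputs {1, 2, 3} cover all 18 outcomes, and no lexicographically smaller subset of this size does

Answer: 1, 2, 3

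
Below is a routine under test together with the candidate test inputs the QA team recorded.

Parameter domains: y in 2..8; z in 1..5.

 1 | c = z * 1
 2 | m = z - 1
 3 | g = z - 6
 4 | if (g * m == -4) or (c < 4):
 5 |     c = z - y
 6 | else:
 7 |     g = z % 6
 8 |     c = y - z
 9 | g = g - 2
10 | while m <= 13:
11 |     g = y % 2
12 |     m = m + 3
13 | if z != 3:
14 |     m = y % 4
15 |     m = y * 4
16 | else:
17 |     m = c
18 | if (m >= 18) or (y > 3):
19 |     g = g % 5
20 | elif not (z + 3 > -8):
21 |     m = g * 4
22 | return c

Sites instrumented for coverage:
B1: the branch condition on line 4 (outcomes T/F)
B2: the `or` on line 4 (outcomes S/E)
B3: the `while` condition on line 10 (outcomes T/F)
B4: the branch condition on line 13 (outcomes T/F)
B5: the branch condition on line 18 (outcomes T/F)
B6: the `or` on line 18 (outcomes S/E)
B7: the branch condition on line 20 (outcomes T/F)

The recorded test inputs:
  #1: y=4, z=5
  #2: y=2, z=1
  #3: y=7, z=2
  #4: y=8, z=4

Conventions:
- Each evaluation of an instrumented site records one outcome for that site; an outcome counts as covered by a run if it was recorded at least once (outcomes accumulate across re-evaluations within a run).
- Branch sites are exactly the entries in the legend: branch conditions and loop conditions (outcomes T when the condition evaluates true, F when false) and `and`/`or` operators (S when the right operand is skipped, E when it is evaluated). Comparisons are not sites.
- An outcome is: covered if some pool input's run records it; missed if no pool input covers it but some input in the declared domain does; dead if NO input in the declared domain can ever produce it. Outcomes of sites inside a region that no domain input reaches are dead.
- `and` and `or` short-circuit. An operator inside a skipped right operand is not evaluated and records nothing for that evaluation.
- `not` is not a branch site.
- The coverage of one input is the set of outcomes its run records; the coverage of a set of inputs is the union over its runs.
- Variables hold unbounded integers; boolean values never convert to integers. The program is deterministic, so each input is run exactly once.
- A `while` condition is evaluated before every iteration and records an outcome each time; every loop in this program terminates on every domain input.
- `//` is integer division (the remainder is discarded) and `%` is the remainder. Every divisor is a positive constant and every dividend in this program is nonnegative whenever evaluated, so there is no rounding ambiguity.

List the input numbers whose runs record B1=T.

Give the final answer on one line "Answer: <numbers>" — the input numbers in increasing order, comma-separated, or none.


input #1 (y=4, z=5): covers B1=T
input #2 (y=2, z=1): covers B1=T
input #3 (y=7, z=2): covers B1=T
input #4 (y=8, z=4): misses B1=T
Answer: 1, 2, 3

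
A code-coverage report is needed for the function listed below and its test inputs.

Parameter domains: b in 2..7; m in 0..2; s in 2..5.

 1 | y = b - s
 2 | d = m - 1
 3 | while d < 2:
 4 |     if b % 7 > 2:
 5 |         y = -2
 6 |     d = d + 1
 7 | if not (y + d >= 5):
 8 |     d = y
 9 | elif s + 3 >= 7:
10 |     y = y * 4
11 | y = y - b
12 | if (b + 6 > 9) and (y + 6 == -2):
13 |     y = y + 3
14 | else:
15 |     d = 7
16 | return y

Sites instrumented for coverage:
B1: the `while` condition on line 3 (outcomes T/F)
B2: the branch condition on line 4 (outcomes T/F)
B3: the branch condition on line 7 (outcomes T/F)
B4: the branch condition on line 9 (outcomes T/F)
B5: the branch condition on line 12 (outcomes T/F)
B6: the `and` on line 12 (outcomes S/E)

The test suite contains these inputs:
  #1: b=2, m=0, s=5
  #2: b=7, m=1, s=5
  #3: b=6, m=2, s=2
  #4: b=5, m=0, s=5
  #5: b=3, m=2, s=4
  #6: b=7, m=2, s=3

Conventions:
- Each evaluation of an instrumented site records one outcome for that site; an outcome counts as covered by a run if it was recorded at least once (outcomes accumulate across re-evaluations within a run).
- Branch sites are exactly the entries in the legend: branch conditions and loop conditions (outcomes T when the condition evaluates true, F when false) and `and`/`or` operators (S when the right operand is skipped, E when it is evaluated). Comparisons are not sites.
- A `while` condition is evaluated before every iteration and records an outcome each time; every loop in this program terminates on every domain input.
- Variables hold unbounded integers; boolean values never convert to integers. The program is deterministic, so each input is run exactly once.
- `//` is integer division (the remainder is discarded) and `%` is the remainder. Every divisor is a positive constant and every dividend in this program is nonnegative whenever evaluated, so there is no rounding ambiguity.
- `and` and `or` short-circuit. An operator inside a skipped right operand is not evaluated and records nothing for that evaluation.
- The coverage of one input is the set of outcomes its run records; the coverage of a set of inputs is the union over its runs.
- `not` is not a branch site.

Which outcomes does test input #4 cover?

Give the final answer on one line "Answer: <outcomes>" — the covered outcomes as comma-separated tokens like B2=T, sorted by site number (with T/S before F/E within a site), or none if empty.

Tracing the run of input #4 (b=5, m=0, s=5):
  B1->T, B2->T, B1->T, B2->T, B1->T, B2->T, B1->F, B3->T, B6->E, B5->F
collecting distinct outcomes: B1=T, B1=F, B2=T, B3=T, B5=F, B6=E

Answer: B1=T, B1=F, B2=T, B3=T, B5=F, B6=E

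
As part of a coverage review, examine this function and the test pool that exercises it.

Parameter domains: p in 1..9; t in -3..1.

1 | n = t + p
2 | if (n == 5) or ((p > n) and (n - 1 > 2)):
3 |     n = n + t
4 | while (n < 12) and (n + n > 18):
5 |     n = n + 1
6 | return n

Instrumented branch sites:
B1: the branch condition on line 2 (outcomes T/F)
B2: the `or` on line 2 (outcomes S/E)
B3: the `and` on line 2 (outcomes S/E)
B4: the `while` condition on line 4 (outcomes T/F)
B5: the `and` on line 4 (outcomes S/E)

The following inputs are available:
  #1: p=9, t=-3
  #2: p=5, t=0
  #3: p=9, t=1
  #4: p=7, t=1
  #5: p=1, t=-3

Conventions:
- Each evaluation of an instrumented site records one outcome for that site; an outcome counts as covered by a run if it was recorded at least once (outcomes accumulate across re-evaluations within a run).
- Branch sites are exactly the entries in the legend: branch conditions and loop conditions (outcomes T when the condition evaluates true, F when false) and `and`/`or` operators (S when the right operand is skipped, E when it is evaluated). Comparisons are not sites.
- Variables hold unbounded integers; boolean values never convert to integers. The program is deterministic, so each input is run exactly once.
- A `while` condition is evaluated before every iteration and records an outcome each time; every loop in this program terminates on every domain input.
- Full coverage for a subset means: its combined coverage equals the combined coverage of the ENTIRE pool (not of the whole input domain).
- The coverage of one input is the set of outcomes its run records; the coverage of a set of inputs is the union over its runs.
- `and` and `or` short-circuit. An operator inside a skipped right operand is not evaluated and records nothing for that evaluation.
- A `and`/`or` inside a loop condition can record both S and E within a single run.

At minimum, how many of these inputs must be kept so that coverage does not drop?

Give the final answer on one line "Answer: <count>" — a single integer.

#1 (p=9, t=-3) -> covered: B1=T, B2=E, B3=E, B4=F, B5=E
#2 (p=5, t=0) -> covered: B1=T, B2=S, B4=F, B5=E
#3 (p=9, t=1) -> covered: B1=F, B2=E, B3=S, B4=T, B4=F, B5=S, B5=E
#4 (p=7, t=1) -> covered: B1=F, B2=E, B3=S, B4=F, B5=E
#5 (p=1, t=-3) -> covered: B1=F, B2=E, B3=E, B4=F, B5=E
the full pool covers 10 outcomes: B1=T, B1=F, B2=S, B2=E, B3=S, B3=E, B4=T, B4=F, B5=S, B5=E
no size-1 subset reaches all 10 outcomes (best union: 7/10)
no size-2 subset reaches all 10 outcomes (best union: 9/10)
inputs {1, 2, 3} (size 3) cover everything; no size-3 subset with a lexicographically smaller index list covers all 10

Answer: 3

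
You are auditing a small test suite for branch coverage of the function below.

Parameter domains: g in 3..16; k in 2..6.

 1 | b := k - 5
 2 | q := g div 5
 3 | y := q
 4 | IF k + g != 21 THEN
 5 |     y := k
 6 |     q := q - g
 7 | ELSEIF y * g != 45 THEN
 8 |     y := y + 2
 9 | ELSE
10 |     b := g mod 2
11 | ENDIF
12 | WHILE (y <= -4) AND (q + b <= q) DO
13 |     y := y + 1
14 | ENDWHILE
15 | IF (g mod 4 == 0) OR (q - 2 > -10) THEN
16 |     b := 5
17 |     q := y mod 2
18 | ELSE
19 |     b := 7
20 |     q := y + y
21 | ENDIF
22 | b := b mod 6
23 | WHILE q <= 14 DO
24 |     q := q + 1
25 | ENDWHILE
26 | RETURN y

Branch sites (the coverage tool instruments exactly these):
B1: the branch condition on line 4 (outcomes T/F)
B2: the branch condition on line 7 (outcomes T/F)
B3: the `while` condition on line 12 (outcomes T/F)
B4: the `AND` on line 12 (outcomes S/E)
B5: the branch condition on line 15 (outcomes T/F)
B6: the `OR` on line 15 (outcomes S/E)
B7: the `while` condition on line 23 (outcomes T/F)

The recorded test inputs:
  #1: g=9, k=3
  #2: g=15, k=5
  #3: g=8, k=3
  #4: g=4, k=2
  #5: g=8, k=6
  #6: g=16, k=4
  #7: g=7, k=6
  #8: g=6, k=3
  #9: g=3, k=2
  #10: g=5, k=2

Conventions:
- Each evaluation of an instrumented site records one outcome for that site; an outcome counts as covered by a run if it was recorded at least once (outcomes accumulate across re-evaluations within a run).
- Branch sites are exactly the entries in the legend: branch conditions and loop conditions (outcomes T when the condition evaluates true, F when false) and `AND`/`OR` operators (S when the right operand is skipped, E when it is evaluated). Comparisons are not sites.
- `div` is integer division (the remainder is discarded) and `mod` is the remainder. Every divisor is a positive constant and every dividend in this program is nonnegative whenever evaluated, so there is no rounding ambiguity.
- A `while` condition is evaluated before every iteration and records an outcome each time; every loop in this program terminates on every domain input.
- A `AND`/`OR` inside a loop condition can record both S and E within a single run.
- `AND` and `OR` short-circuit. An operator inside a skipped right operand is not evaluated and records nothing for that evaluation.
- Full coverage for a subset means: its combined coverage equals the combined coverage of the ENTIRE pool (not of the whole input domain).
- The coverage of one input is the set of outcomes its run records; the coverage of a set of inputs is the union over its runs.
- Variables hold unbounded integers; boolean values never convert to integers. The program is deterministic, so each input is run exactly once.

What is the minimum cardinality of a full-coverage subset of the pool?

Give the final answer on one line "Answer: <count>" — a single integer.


run #1 (g=9, k=3) runs B1->T, B4->S, B3->F, B6->E, B5->F, B7->T, B7->T, B7->T, B7->T, B7->T, B7->T, B7->T, B7->T, B7->T, ...; records B1=T, B3=F, B4=S, B5=F, B6=E, B7=T, B7=F
run #2 (g=15, k=5) runs B1->T, B4->S, B3->F, B6->E, B5->F, B7->T, B7->T, B7->T, B7->T, B7->T, B7->F; records B1=T, B3=F, B4=S, B5=F, B6=E, B7=T, B7=F
run #3 (g=8, k=3) runs B1->T, B4->S, B3->F, B6->S, B5->T, B7->T, B7->T, B7->T, B7->T, B7->T, B7->T, B7->T, B7->T, B7->T, ...; records B1=T, B3=F, B4=S, B5=T, B6=S, B7=T, B7=F
run #4 (g=4, k=2) runs B1->T, B4->S, B3->F, B6->S, B5->T, B7->T, B7->T, B7->T, B7->T, B7->T, B7->T, B7->T, B7->T, B7->T, ...; records B1=T, B3=F, B4=S, B5=T, B6=S, B7=T, B7=F
run #5 (g=8, k=6) runs B1->T, B4->S, B3->F, B6->S, B5->T, B7->T, B7->T, B7->T, B7->T, B7->T, B7->T, B7->T, B7->T, B7->T, ...; records B1=T, B3=F, B4=S, B5=T, B6=S, B7=T, B7=F
run #6 (g=16, k=4) runs B1->T, B4->S, B3->F, B6->S, B5->T, B7->T, B7->T, B7->T, B7->T, B7->T, B7->T, B7->T, B7->T, B7->T, ...; records B1=T, B3=F, B4=S, B5=T, B6=S, B7=T, B7=F
run #7 (g=7, k=6) runs B1->T, B4->S, B3->F, B6->E, B5->T, B7->T, B7->T, B7->T, B7->T, B7->T, B7->T, B7->T, B7->T, B7->T, ...; records B1=T, B3=F, B4=S, B5=T, B6=E, B7=T, B7=F
run #8 (g=6, k=3) runs B1->T, B4->S, B3->F, B6->E, B5->T, B7->T, B7->T, B7->T, B7->T, B7->T, B7->T, B7->T, B7->T, B7->T, ...; records B1=T, B3=F, B4=S, B5=T, B6=E, B7=T, B7=F
run #9 (g=3, k=2) runs B1->T, B4->S, B3->F, B6->E, B5->T, B7->T, B7->T, B7->T, B7->T, B7->T, B7->T, B7->T, B7->T, B7->T, ...; records B1=T, B3=F, B4=S, B5=T, B6=E, B7=T, B7=F
run #10 (g=5, k=2) runs B1->T, B4->S, B3->F, B6->E, B5->T, B7->T, B7->T, B7->T, B7->T, B7->T, B7->T, B7->T, B7->T, B7->T, ...; records B1=T, B3=F, B4=S, B5=T, B6=E, B7=T, B7=F
union over all inputs: B1=T, B3=F, B4=S, B5=T, B5=F, B6=S, B6=E, B7=T, B7=F (9 outcomes)
no size-1 subset reaches all 9 outcomes (best union: 7/9)
at size 2, {1, 3} reaches all 9 outcomes; every lexicographically earlier size-2 subset fails
Answer: 2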